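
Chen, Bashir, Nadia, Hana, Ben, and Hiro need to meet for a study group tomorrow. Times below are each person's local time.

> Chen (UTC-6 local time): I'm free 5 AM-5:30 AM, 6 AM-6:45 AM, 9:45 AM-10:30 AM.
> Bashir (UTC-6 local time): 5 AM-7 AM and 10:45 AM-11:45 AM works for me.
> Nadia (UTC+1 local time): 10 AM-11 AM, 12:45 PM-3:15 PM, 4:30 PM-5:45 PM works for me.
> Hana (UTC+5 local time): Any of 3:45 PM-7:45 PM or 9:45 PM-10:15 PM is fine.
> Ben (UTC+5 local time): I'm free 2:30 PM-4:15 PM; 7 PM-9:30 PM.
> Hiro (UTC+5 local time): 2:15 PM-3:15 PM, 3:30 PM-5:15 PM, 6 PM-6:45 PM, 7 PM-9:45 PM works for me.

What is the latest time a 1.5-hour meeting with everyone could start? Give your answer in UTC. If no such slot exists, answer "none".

Chen in UTC: 11:00-11:30, 12:00-12:45, 15:45-16:30 (add 6h to convert from UTC-6).
Bashir in UTC: 11:00-13:00, 16:45-17:45 (add 6h to convert from UTC-6).
Nadia in UTC: 09:00-10:00, 11:45-14:15, 15:30-16:45 (subtract 1h to convert from UTC+1).
Hana in UTC: 10:45-14:45, 16:45-17:15 (subtract 5h to convert from UTC+5).
Ben in UTC: 09:30-11:15, 14:00-16:30 (subtract 5h to convert from UTC+5).
Hiro in UTC: 09:15-10:15, 10:30-12:15, 13:00-13:45, 14:00-16:45 (subtract 5h to convert from UTC+5).
Chen ∩ Bashir: 11:00-11:30, 12:00-12:45.
Chen ∩ Bashir ∩ Nadia: 12:00-12:45.
Chen ∩ Bashir ∩ Nadia ∩ Hana: 12:00-12:45.
Chen ∩ Bashir ∩ Nadia ∩ Hana ∩ Ben: ∅.
Chen ∩ Bashir ∩ Nadia ∩ Hana ∩ Ben ∩ Hiro: ∅.
There is no time when everyone is free.
No common window is at least 90 minutes long.

none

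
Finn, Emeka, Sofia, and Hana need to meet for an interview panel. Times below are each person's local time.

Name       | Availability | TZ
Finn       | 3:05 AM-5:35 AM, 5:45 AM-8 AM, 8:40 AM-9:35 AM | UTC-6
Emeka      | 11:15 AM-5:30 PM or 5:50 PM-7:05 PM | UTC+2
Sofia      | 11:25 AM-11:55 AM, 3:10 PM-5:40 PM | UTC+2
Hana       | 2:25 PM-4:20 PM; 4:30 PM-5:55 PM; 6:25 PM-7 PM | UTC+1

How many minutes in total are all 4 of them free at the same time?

75

Finn in UTC: 09:05-11:35, 11:45-14:00, 14:40-15:35 (add 6h to convert from UTC-6).
Emeka in UTC: 09:15-15:30, 15:50-17:05 (subtract 2h to convert from UTC+2).
Sofia in UTC: 09:25-09:55, 13:10-15:40 (subtract 2h to convert from UTC+2).
Hana in UTC: 13:25-15:20, 15:30-16:55, 17:25-18:00 (subtract 1h to convert from UTC+1).
Finn ∩ Emeka: 09:15-11:35, 11:45-14:00, 14:40-15:30.
Finn ∩ Emeka ∩ Sofia: 09:25-09:55, 13:10-14:00, 14:40-15:30.
Finn ∩ Emeka ∩ Sofia ∩ Hana: 13:25-14:00, 14:40-15:20.
Those are the intersection windows.
Summing the common windows: 35 + 40 = 75 minutes.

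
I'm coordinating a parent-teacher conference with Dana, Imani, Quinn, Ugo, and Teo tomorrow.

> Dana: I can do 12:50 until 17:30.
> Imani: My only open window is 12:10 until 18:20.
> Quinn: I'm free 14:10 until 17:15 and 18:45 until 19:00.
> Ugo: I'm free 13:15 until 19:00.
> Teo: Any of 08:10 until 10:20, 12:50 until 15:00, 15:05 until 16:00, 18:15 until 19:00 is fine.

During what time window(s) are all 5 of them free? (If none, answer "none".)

14:10-15:00, 15:05-16:00

Dana ∩ Imani: 12:50-17:30.
Dana ∩ Imani ∩ Quinn: 14:10-17:15.
Dana ∩ Imani ∩ Quinn ∩ Ugo: 14:10-17:15.
Dana ∩ Imani ∩ Quinn ∩ Ugo ∩ Teo: 14:10-15:00, 15:05-16:00.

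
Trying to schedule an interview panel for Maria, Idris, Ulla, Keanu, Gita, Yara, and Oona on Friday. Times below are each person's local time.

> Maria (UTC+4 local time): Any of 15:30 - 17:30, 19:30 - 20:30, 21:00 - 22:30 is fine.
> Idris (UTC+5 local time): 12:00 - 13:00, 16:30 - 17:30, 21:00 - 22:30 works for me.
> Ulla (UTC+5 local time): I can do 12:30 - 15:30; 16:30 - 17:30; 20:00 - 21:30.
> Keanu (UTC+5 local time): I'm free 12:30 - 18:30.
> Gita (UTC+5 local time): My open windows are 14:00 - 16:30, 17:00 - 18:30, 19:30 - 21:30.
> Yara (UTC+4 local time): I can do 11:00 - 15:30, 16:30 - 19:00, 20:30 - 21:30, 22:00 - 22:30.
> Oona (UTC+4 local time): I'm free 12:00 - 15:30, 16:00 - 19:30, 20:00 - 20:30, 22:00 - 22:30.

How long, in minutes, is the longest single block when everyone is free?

0

Maria in UTC: 11:30-13:30, 15:30-16:30, 17:00-18:30 (subtract 4h to convert from UTC+4).
Idris in UTC: 07:00-08:00, 11:30-12:30, 16:00-17:30 (subtract 5h to convert from UTC+5).
Ulla in UTC: 07:30-10:30, 11:30-12:30, 15:00-16:30 (subtract 5h to convert from UTC+5).
Keanu in UTC: 07:30-13:30 (subtract 5h to convert from UTC+5).
Gita in UTC: 09:00-11:30, 12:00-13:30, 14:30-16:30 (subtract 5h to convert from UTC+5).
Yara in UTC: 07:00-11:30, 12:30-15:00, 16:30-17:30, 18:00-18:30 (subtract 4h to convert from UTC+4).
Oona in UTC: 08:00-11:30, 12:00-15:30, 16:00-16:30, 18:00-18:30 (subtract 4h to convert from UTC+4).
Maria ∩ Idris: 11:30-12:30, 16:00-16:30, 17:00-17:30.
Maria ∩ Idris ∩ Ulla: 11:30-12:30, 16:00-16:30.
Maria ∩ Idris ∩ Ulla ∩ Keanu: 11:30-12:30.
Maria ∩ Idris ∩ Ulla ∩ Keanu ∩ Gita: 12:00-12:30.
Maria ∩ Idris ∩ Ulla ∩ Keanu ∩ Gita ∩ Yara: ∅.
Maria ∩ Idris ∩ Ulla ∩ Keanu ∩ Gita ∩ Yara ∩ Oona: ∅.
There is no time when everyone is free.
No common window exists, so the longest block is 0 minutes.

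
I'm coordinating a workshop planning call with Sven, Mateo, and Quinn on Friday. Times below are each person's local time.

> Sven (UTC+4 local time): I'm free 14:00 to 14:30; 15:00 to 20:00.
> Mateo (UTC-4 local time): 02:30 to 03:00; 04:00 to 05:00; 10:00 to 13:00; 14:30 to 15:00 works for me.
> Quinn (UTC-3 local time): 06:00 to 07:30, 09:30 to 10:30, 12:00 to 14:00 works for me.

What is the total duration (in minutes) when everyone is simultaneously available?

Sven in UTC: 10:00-10:30, 11:00-16:00 (subtract 4h to convert from UTC+4).
Mateo in UTC: 06:30-07:00, 08:00-09:00, 14:00-17:00, 18:30-19:00 (add 4h to convert from UTC-4).
Quinn in UTC: 09:00-10:30, 12:30-13:30, 15:00-17:00 (add 3h to convert from UTC-3).
Sven ∩ Mateo: 14:00-16:00.
Sven ∩ Mateo ∩ Quinn: 15:00-16:00.
That's a single block of 60 minutes.

60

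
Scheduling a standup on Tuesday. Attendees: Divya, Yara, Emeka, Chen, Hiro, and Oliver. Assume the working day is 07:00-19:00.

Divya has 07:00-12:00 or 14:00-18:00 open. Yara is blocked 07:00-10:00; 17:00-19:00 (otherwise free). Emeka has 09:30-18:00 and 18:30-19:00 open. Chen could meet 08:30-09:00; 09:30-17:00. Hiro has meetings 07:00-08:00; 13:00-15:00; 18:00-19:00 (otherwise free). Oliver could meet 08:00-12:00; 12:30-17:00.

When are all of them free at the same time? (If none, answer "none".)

Divya free: 07:00-12:00, 14:00-18:00.
Yara free: 10:00-17:00 (invert busy blocks within the working day).
Emeka free: 09:30-18:00, 18:30-19:00.
Chen free: 08:30-09:00, 09:30-17:00.
Hiro free: 08:00-13:00, 15:00-18:00 (invert busy blocks within the working day).
Oliver free: 08:00-12:00, 12:30-17:00.
Divya ∩ Yara: 10:00-12:00, 14:00-17:00.
Divya ∩ Yara ∩ Emeka: 10:00-12:00, 14:00-17:00.
Divya ∩ Yara ∩ Emeka ∩ Chen: 10:00-12:00, 14:00-17:00.
Divya ∩ Yara ∩ Emeka ∩ Chen ∩ Hiro: 10:00-12:00, 15:00-17:00.
Divya ∩ Yara ∩ Emeka ∩ Chen ∩ Hiro ∩ Oliver: 10:00-12:00, 15:00-17:00.

10:00-12:00, 15:00-17:00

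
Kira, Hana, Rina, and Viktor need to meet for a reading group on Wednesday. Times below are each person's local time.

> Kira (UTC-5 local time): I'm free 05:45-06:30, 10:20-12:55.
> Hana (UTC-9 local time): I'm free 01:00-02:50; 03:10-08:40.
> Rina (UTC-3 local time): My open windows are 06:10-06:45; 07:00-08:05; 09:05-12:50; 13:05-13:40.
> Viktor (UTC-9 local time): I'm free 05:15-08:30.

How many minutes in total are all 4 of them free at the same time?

Kira in UTC: 10:45-11:30, 15:20-17:55 (add 5h to convert from UTC-5).
Hana in UTC: 10:00-11:50, 12:10-17:40 (add 9h to convert from UTC-9).
Rina in UTC: 09:10-09:45, 10:00-11:05, 12:05-15:50, 16:05-16:40 (add 3h to convert from UTC-3).
Viktor in UTC: 14:15-17:30 (add 9h to convert from UTC-9).
Kira ∩ Hana: 10:45-11:30, 15:20-17:40.
Kira ∩ Hana ∩ Rina: 10:45-11:05, 15:20-15:50, 16:05-16:40.
Kira ∩ Hana ∩ Rina ∩ Viktor: 15:20-15:50, 16:05-16:40.
Summing the common windows: 30 + 35 = 65 minutes.

65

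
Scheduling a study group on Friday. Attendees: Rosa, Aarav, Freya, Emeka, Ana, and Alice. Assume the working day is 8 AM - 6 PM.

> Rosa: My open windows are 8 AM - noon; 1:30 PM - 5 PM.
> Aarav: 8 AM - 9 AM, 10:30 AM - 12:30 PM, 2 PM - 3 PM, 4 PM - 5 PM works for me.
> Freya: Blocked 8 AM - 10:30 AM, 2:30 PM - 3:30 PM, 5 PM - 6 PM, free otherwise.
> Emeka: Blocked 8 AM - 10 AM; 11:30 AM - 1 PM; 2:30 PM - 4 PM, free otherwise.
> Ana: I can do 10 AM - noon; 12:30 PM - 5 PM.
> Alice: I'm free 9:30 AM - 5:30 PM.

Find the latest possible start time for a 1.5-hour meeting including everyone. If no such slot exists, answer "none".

none

Rosa free: 08:00-12:00, 13:30-17:00.
Aarav free: 08:00-09:00, 10:30-12:30, 14:00-15:00, 16:00-17:00.
Freya free: 10:30-14:30, 15:30-17:00 (invert busy blocks within the working day).
Emeka free: 10:00-11:30, 13:00-14:30, 16:00-18:00 (invert busy blocks within the working day).
Ana free: 10:00-12:00, 12:30-17:00.
Alice free: 09:30-17:30.
Rosa ∩ Aarav: 08:00-09:00, 10:30-12:00, 14:00-15:00, 16:00-17:00.
Rosa ∩ Aarav ∩ Freya: 10:30-12:00, 14:00-14:30, 16:00-17:00.
Rosa ∩ Aarav ∩ Freya ∩ Emeka: 10:30-11:30, 14:00-14:30, 16:00-17:00.
Rosa ∩ Aarav ∩ Freya ∩ Emeka ∩ Ana: 10:30-11:30, 14:00-14:30, 16:00-17:00.
Rosa ∩ Aarav ∩ Freya ∩ Emeka ∩ Ana ∩ Alice: 10:30-11:30, 14:00-14:30, 16:00-17:00.
No common window is at least 90 minutes long.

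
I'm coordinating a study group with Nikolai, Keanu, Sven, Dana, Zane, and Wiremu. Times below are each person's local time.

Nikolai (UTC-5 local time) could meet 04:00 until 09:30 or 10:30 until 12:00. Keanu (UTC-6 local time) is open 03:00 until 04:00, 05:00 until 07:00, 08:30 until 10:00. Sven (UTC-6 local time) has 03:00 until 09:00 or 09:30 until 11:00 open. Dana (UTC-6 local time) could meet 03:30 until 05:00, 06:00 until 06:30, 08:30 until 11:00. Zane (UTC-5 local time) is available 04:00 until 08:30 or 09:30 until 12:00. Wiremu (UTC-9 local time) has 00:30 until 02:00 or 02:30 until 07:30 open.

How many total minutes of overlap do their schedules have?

Nikolai in UTC: 09:00-14:30, 15:30-17:00 (add 5h to convert from UTC-5).
Keanu in UTC: 09:00-10:00, 11:00-13:00, 14:30-16:00 (add 6h to convert from UTC-6).
Sven in UTC: 09:00-15:00, 15:30-17:00 (add 6h to convert from UTC-6).
Dana in UTC: 09:30-11:00, 12:00-12:30, 14:30-17:00 (add 6h to convert from UTC-6).
Zane in UTC: 09:00-13:30, 14:30-17:00 (add 5h to convert from UTC-5).
Wiremu in UTC: 09:30-11:00, 11:30-16:30 (add 9h to convert from UTC-9).
Nikolai ∩ Keanu: 09:00-10:00, 11:00-13:00, 15:30-16:00.
Nikolai ∩ Keanu ∩ Sven: 09:00-10:00, 11:00-13:00, 15:30-16:00.
Nikolai ∩ Keanu ∩ Sven ∩ Dana: 09:30-10:00, 12:00-12:30, 15:30-16:00.
Nikolai ∩ Keanu ∩ Sven ∩ Dana ∩ Zane: 09:30-10:00, 12:00-12:30, 15:30-16:00.
Nikolai ∩ Keanu ∩ Sven ∩ Dana ∩ Zane ∩ Wiremu: 09:30-10:00, 12:00-12:30, 15:30-16:00.
So the common availability across everyone is 09:30-10:00, 12:00-12:30, 15:30-16:00.
Summing the common windows: 30 + 30 + 30 = 90 minutes.

90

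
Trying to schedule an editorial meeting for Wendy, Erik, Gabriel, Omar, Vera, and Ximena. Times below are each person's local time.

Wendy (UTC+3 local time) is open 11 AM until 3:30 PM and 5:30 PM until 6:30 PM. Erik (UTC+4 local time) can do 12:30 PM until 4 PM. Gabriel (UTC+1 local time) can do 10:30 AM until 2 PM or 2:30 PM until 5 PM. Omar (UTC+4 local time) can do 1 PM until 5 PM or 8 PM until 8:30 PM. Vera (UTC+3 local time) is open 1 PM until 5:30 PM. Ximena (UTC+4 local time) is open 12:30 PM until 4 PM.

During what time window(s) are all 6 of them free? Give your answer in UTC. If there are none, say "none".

10:00-12:00

Wendy in UTC: 08:00-12:30, 14:30-15:30 (subtract 3h to convert from UTC+3).
Erik in UTC: 08:30-12:00 (subtract 4h to convert from UTC+4).
Gabriel in UTC: 09:30-13:00, 13:30-16:00 (subtract 1h to convert from UTC+1).
Omar in UTC: 09:00-13:00, 16:00-16:30 (subtract 4h to convert from UTC+4).
Vera in UTC: 10:00-14:30 (subtract 3h to convert from UTC+3).
Ximena in UTC: 08:30-12:00 (subtract 4h to convert from UTC+4).
Wendy ∩ Erik: 08:30-12:00.
Wendy ∩ Erik ∩ Gabriel: 09:30-12:00.
Wendy ∩ Erik ∩ Gabriel ∩ Omar: 09:30-12:00.
Wendy ∩ Erik ∩ Gabriel ∩ Omar ∩ Vera: 10:00-12:00.
Wendy ∩ Erik ∩ Gabriel ∩ Omar ∩ Vera ∩ Ximena: 10:00-12:00.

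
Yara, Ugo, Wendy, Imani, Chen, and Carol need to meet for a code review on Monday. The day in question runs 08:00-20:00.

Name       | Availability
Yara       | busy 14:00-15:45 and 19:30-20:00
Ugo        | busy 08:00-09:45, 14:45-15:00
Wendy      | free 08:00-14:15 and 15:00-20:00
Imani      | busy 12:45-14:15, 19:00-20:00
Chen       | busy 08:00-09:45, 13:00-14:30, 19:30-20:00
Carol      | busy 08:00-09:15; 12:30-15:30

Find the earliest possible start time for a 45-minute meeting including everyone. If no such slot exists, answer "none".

09:45

Yara free: 08:00-14:00, 15:45-19:30 (invert busy blocks within the working day).
Ugo free: 09:45-14:45, 15:00-20:00 (invert busy blocks within the working day).
Wendy free: 08:00-14:15, 15:00-20:00.
Imani free: 08:00-12:45, 14:15-19:00 (invert busy blocks within the working day).
Chen free: 09:45-13:00, 14:30-19:30 (invert busy blocks within the working day).
Carol free: 09:15-12:30, 15:30-20:00 (invert busy blocks within the working day).
Yara ∩ Ugo: 09:45-14:00, 15:45-19:30.
Yara ∩ Ugo ∩ Wendy: 09:45-14:00, 15:45-19:30.
Yara ∩ Ugo ∩ Wendy ∩ Imani: 09:45-12:45, 15:45-19:00.
Yara ∩ Ugo ∩ Wendy ∩ Imani ∩ Chen: 09:45-12:45, 15:45-19:00.
Yara ∩ Ugo ∩ Wendy ∩ Imani ∩ Chen ∩ Carol: 09:45-12:30, 15:45-19:00.
The first common window of at least 45 minutes is 09:45-12:30, so the earliest start is 09:45.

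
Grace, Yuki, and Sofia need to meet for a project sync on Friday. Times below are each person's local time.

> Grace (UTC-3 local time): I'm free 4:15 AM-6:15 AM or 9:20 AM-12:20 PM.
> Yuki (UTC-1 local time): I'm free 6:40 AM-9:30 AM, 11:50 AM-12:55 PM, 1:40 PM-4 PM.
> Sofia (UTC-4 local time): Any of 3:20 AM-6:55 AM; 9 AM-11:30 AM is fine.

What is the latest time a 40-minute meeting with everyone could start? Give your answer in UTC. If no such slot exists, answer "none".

14:40

Grace in UTC: 07:15-09:15, 12:20-15:20 (add 3h to convert from UTC-3).
Yuki in UTC: 07:40-10:30, 12:50-13:55, 14:40-17:00 (add 1h to convert from UTC-1).
Sofia in UTC: 07:20-10:55, 13:00-15:30 (add 4h to convert from UTC-4).
Grace ∩ Yuki: 07:40-09:15, 12:50-13:55, 14:40-15:20.
Grace ∩ Yuki ∩ Sofia: 07:40-09:15, 13:00-13:55, 14:40-15:20.
The last common window of at least 40 minutes is 14:40-15:20; a 40-minute meeting can start as late as 14:40 and still end by 15:20.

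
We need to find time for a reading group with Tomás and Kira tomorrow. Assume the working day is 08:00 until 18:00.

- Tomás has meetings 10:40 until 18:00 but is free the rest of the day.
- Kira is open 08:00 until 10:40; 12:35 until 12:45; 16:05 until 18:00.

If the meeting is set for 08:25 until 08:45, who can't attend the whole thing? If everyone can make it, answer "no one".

Tomás free: 08:00-10:40 (invert busy blocks within the working day).
Kira free: 08:00-10:40, 12:35-12:45, 16:05-18:00.
Tomás: free for 08:25-08:45. Kira: free for 08:25-08:45.

no one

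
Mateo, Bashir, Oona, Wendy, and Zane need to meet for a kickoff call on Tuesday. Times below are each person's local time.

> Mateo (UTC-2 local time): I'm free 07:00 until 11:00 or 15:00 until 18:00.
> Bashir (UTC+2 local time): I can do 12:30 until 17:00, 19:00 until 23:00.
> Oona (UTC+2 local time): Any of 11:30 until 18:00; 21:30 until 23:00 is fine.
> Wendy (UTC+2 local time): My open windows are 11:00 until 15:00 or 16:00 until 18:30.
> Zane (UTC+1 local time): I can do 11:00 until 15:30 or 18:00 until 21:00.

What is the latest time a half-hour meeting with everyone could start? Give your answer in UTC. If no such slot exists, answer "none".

12:30

Mateo in UTC: 09:00-13:00, 17:00-20:00 (add 2h to convert from UTC-2).
Bashir in UTC: 10:30-15:00, 17:00-21:00 (subtract 2h to convert from UTC+2).
Oona in UTC: 09:30-16:00, 19:30-21:00 (subtract 2h to convert from UTC+2).
Wendy in UTC: 09:00-13:00, 14:00-16:30 (subtract 2h to convert from UTC+2).
Zane in UTC: 10:00-14:30, 17:00-20:00 (subtract 1h to convert from UTC+1).
Mateo ∩ Bashir: 10:30-13:00, 17:00-20:00.
Mateo ∩ Bashir ∩ Oona: 10:30-13:00, 19:30-20:00.
Mateo ∩ Bashir ∩ Oona ∩ Wendy: 10:30-13:00.
Mateo ∩ Bashir ∩ Oona ∩ Wendy ∩ Zane: 10:30-13:00.
So the common availability across everyone is 10:30-13:00.
The last common window of at least 30 minutes is 10:30-13:00; a 30-minute meeting can start as late as 12:30 and still end by 13:00.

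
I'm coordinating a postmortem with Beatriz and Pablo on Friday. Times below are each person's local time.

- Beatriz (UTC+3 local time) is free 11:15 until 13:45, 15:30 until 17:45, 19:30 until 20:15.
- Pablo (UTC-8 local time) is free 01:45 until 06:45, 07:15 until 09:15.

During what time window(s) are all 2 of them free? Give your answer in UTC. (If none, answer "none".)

09:45-10:45, 12:30-14:45, 16:30-17:15

Beatriz in UTC: 08:15-10:45, 12:30-14:45, 16:30-17:15 (subtract 3h to convert from UTC+3).
Pablo in UTC: 09:45-14:45, 15:15-17:15 (add 8h to convert from UTC-8).
Beatriz ∩ Pablo: 09:45-10:45, 12:30-14:45, 16:30-17:15.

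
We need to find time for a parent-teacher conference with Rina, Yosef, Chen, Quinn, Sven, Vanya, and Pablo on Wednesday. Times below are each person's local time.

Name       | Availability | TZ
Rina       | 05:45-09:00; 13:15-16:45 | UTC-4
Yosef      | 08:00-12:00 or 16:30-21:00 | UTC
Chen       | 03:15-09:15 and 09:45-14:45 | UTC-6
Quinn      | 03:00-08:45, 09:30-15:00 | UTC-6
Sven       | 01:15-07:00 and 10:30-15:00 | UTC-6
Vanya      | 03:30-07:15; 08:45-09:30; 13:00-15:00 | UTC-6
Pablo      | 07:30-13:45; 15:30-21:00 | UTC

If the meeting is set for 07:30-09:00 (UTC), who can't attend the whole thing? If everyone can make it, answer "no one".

Chen, Quinn, Rina, Vanya, Yosef

Rina in UTC: 09:45-13:00, 17:15-20:45 (add 4h to convert from UTC-4).
Yosef in UTC: 08:00-12:00, 16:30-21:00.
Chen in UTC: 09:15-15:15, 15:45-20:45 (add 6h to convert from UTC-6).
Quinn in UTC: 09:00-14:45, 15:30-21:00 (add 6h to convert from UTC-6).
Sven in UTC: 07:15-13:00, 16:30-21:00 (add 6h to convert from UTC-6).
Vanya in UTC: 09:30-13:15, 14:45-15:30, 19:00-21:00 (add 6h to convert from UTC-6).
Pablo in UTC: 07:30-13:45, 15:30-21:00.
Rina: not fully free for 07:30-09:00. Yosef: not fully free for 07:30-09:00. Chen: not fully free for 07:30-09:00. Quinn: not fully free for 07:30-09:00. Sven: free for 07:30-09:00. Vanya: not fully free for 07:30-09:00. Pablo: free for 07:30-09:00.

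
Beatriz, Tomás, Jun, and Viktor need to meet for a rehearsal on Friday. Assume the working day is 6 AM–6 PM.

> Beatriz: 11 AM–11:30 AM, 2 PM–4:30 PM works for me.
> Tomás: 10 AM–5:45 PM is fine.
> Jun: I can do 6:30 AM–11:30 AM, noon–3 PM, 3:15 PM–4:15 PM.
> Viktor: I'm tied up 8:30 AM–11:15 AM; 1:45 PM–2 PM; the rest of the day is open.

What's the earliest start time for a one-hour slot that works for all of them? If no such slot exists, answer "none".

14:00

Beatriz free: 11:00-11:30, 14:00-16:30.
Tomás free: 10:00-17:45.
Jun free: 06:30-11:30, 12:00-15:00, 15:15-16:15.
Viktor free: 06:00-08:30, 11:15-13:45, 14:00-18:00 (invert busy blocks within the working day).
Beatriz ∩ Tomás: 11:00-11:30, 14:00-16:30.
Beatriz ∩ Tomás ∩ Jun: 11:00-11:30, 14:00-15:00, 15:15-16:15.
Beatriz ∩ Tomás ∩ Jun ∩ Viktor: 11:15-11:30, 14:00-15:00, 15:15-16:15.
The first common window of at least 60 minutes is 14:00-15:00, so the earliest start is 14:00.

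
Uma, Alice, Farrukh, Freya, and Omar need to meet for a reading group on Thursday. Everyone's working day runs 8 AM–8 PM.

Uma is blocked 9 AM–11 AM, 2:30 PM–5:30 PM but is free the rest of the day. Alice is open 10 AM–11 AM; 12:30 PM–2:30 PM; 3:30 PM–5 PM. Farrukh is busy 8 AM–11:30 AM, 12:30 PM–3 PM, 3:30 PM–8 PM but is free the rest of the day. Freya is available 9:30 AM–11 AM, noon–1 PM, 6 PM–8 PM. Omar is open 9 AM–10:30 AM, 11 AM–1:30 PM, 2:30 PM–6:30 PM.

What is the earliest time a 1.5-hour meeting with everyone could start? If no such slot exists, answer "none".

Uma free: 08:00-09:00, 11:00-14:30, 17:30-20:00 (invert busy blocks within the working day).
Alice free: 10:00-11:00, 12:30-14:30, 15:30-17:00.
Farrukh free: 11:30-12:30, 15:00-15:30 (invert busy blocks within the working day).
Freya free: 09:30-11:00, 12:00-13:00, 18:00-20:00.
Omar free: 09:00-10:30, 11:00-13:30, 14:30-18:30.
Uma ∩ Alice: 12:30-14:30.
Uma ∩ Alice ∩ Farrukh: ∅.
Uma ∩ Alice ∩ Farrukh ∩ Freya: ∅.
Uma ∩ Alice ∩ Farrukh ∩ Freya ∩ Omar: ∅.
There is no time when everyone is free.
No common window is at least 90 minutes long.

none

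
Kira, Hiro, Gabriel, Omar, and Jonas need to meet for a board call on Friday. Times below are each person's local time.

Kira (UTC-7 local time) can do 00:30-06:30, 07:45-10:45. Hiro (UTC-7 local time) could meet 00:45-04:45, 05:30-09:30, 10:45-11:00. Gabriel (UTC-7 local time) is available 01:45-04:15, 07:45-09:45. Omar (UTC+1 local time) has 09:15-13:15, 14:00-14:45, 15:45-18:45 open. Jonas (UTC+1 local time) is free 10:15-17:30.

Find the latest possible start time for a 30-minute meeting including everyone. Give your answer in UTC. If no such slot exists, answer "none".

16:00

Kira in UTC: 07:30-13:30, 14:45-17:45 (add 7h to convert from UTC-7).
Hiro in UTC: 07:45-11:45, 12:30-16:30, 17:45-18:00 (add 7h to convert from UTC-7).
Gabriel in UTC: 08:45-11:15, 14:45-16:45 (add 7h to convert from UTC-7).
Omar in UTC: 08:15-12:15, 13:00-13:45, 14:45-17:45 (subtract 1h to convert from UTC+1).
Jonas in UTC: 09:15-16:30 (subtract 1h to convert from UTC+1).
Kira ∩ Hiro: 07:45-11:45, 12:30-13:30, 14:45-16:30.
Kira ∩ Hiro ∩ Gabriel: 08:45-11:15, 14:45-16:30.
Kira ∩ Hiro ∩ Gabriel ∩ Omar: 08:45-11:15, 14:45-16:30.
Kira ∩ Hiro ∩ Gabriel ∩ Omar ∩ Jonas: 09:15-11:15, 14:45-16:30.
The last common window of at least 30 minutes is 14:45-16:30; a 30-minute meeting can start as late as 16:00 and still end by 16:30.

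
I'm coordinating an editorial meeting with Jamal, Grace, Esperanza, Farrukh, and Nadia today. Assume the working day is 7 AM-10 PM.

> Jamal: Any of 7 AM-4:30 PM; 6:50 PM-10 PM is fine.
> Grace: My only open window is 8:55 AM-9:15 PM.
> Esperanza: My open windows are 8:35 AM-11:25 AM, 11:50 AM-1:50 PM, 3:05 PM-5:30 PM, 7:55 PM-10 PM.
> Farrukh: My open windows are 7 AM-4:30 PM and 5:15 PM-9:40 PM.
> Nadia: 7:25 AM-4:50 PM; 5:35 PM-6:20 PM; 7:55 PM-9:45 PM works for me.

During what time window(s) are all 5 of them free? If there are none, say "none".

08:55-11:25, 11:50-13:50, 15:05-16:30, 19:55-21:15

Jamal ∩ Grace: 08:55-16:30, 18:50-21:15.
Jamal ∩ Grace ∩ Esperanza: 08:55-11:25, 11:50-13:50, 15:05-16:30, 19:55-21:15.
Jamal ∩ Grace ∩ Esperanza ∩ Farrukh: 08:55-11:25, 11:50-13:50, 15:05-16:30, 19:55-21:15.
Jamal ∩ Grace ∩ Esperanza ∩ Farrukh ∩ Nadia: 08:55-11:25, 11:50-13:50, 15:05-16:30, 19:55-21:15.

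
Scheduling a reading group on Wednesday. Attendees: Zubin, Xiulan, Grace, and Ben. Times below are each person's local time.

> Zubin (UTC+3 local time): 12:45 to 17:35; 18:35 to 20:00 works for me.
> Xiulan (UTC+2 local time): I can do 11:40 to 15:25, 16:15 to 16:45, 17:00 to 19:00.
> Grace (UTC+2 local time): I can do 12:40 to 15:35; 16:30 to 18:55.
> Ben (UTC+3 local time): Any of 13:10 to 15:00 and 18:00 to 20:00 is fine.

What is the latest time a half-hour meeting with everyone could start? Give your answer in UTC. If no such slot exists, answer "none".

Zubin in UTC: 09:45-14:35, 15:35-17:00 (subtract 3h to convert from UTC+3).
Xiulan in UTC: 09:40-13:25, 14:15-14:45, 15:00-17:00 (subtract 2h to convert from UTC+2).
Grace in UTC: 10:40-13:35, 14:30-16:55 (subtract 2h to convert from UTC+2).
Ben in UTC: 10:10-12:00, 15:00-17:00 (subtract 3h to convert from UTC+3).
Zubin ∩ Xiulan: 09:45-13:25, 14:15-14:35, 15:35-17:00.
Zubin ∩ Xiulan ∩ Grace: 10:40-13:25, 14:30-14:35, 15:35-16:55.
Zubin ∩ Xiulan ∩ Grace ∩ Ben: 10:40-12:00, 15:35-16:55.
So the common availability across everyone is 10:40-12:00, 15:35-16:55.
The last common window of at least 30 minutes is 15:35-16:55; a 30-minute meeting can start as late as 16:25 and still end by 16:55.

16:25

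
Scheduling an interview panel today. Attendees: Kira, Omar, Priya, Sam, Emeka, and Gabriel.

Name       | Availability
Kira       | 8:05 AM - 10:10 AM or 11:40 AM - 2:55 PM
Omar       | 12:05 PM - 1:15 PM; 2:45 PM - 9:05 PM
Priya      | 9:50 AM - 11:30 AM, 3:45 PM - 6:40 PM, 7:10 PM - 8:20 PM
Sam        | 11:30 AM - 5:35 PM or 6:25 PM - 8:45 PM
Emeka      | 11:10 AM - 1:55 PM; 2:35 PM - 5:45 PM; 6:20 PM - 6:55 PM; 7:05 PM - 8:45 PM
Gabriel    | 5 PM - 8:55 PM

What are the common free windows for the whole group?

Kira ∩ Omar: 12:05-13:15, 14:45-14:55.
Kira ∩ Omar ∩ Priya: ∅.
Kira ∩ Omar ∩ Priya ∩ Sam: ∅.
Kira ∩ Omar ∩ Priya ∩ Sam ∩ Emeka: ∅.
Kira ∩ Omar ∩ Priya ∩ Sam ∩ Emeka ∩ Gabriel: ∅.
There is no time when everyone is free.

none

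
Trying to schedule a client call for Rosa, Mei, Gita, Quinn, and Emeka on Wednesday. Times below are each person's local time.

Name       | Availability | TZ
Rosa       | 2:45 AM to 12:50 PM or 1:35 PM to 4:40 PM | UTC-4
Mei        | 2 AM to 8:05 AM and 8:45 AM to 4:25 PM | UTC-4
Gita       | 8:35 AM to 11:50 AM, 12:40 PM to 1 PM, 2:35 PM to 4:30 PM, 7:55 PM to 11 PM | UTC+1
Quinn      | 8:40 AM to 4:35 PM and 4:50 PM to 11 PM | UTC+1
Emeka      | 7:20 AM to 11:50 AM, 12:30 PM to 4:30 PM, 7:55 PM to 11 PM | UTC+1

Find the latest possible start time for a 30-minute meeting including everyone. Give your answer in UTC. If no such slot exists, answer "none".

19:55

Rosa in UTC: 06:45-16:50, 17:35-20:40 (add 4h to convert from UTC-4).
Mei in UTC: 06:00-12:05, 12:45-20:25 (add 4h to convert from UTC-4).
Gita in UTC: 07:35-10:50, 11:40-12:00, 13:35-15:30, 18:55-22:00 (subtract 1h to convert from UTC+1).
Quinn in UTC: 07:40-15:35, 15:50-22:00 (subtract 1h to convert from UTC+1).
Emeka in UTC: 06:20-10:50, 11:30-15:30, 18:55-22:00 (subtract 1h to convert from UTC+1).
Rosa ∩ Mei: 06:45-12:05, 12:45-16:50, 17:35-20:25.
Rosa ∩ Mei ∩ Gita: 07:35-10:50, 11:40-12:00, 13:35-15:30, 18:55-20:25.
Rosa ∩ Mei ∩ Gita ∩ Quinn: 07:40-10:50, 11:40-12:00, 13:35-15:30, 18:55-20:25.
Rosa ∩ Mei ∩ Gita ∩ Quinn ∩ Emeka: 07:40-10:50, 11:40-12:00, 13:35-15:30, 18:55-20:25.
The last common window of at least 30 minutes is 18:55-20:25; a 30-minute meeting can start as late as 19:55 and still end by 20:25.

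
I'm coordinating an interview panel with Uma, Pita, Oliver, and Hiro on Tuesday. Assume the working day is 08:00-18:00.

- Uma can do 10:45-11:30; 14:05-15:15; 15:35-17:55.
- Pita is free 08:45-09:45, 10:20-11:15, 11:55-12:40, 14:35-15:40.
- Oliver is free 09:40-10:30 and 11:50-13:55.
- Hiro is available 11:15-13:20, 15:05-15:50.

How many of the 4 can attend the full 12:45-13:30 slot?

1

Oliver can make the full 12:45-13:30 slot — that's 1.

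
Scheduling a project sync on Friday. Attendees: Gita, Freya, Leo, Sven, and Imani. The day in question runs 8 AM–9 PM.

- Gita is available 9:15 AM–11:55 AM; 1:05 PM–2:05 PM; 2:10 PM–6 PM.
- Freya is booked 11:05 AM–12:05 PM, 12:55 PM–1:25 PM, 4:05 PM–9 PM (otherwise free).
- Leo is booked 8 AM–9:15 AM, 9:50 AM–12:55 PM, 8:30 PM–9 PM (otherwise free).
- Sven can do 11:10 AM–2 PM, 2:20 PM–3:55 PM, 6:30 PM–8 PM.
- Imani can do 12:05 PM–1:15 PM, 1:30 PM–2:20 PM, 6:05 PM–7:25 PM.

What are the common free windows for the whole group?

13:30-14:00

Gita free: 09:15-11:55, 13:05-14:05, 14:10-18:00.
Freya free: 08:00-11:05, 12:05-12:55, 13:25-16:05 (invert busy blocks within the working day).
Leo free: 09:15-09:50, 12:55-20:30 (invert busy blocks within the working day).
Sven free: 11:10-14:00, 14:20-15:55, 18:30-20:00.
Imani free: 12:05-13:15, 13:30-14:20, 18:05-19:25.
Gita ∩ Freya: 09:15-11:05, 13:25-14:05, 14:10-16:05.
Gita ∩ Freya ∩ Leo: 09:15-09:50, 13:25-14:05, 14:10-16:05.
Gita ∩ Freya ∩ Leo ∩ Sven: 13:25-14:00, 14:20-15:55.
Gita ∩ Freya ∩ Leo ∩ Sven ∩ Imani: 13:30-14:00.
Those are the intersection windows.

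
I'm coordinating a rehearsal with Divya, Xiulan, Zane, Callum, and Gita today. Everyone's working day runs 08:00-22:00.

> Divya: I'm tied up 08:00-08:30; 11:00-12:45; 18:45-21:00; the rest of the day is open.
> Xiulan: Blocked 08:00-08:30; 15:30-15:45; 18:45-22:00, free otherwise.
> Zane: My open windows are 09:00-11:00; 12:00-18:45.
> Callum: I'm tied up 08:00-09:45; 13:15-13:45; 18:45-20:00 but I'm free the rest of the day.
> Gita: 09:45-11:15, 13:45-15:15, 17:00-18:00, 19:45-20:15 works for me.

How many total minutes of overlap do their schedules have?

Divya free: 08:30-11:00, 12:45-18:45, 21:00-22:00 (invert busy blocks within the working day).
Xiulan free: 08:30-15:30, 15:45-18:45 (invert busy blocks within the working day).
Zane free: 09:00-11:00, 12:00-18:45.
Callum free: 09:45-13:15, 13:45-18:45, 20:00-22:00 (invert busy blocks within the working day).
Gita free: 09:45-11:15, 13:45-15:15, 17:00-18:00, 19:45-20:15.
Divya ∩ Xiulan: 08:30-11:00, 12:45-15:30, 15:45-18:45.
Divya ∩ Xiulan ∩ Zane: 09:00-11:00, 12:45-15:30, 15:45-18:45.
Divya ∩ Xiulan ∩ Zane ∩ Callum: 09:45-11:00, 12:45-13:15, 13:45-15:30, 15:45-18:45.
Divya ∩ Xiulan ∩ Zane ∩ Callum ∩ Gita: 09:45-11:00, 13:45-15:15, 17:00-18:00.
Those are the intersection windows.
Summing the common windows: 75 + 90 + 60 = 225 minutes.

225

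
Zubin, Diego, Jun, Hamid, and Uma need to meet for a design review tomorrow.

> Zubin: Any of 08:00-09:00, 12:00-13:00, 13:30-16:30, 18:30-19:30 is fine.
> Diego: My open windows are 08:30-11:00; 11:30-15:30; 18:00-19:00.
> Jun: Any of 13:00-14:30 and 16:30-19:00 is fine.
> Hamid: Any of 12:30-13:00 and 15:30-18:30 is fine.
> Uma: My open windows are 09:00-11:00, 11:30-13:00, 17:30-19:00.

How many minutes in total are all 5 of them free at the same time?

0

Zubin ∩ Diego: 08:30-09:00, 12:00-13:00, 13:30-15:30, 18:30-19:00.
Zubin ∩ Diego ∩ Jun: 13:30-14:30, 18:30-19:00.
Zubin ∩ Diego ∩ Jun ∩ Hamid: ∅.
Zubin ∩ Diego ∩ Jun ∩ Hamid ∩ Uma: ∅.
There is no time when everyone is free.
There is no common window, so the total is 0 minutes.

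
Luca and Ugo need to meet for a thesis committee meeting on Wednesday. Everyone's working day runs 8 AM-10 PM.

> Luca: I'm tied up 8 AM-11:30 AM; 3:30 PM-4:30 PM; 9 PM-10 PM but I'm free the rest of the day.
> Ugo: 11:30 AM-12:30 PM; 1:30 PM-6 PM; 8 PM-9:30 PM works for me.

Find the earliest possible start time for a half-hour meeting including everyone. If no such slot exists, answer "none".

Luca free: 11:30-15:30, 16:30-21:00 (invert busy blocks within the working day).
Ugo free: 11:30-12:30, 13:30-18:00, 20:00-21:30.
Luca ∩ Ugo: 11:30-12:30, 13:30-15:30, 16:30-18:00, 20:00-21:00.
The first common window of at least 30 minutes is 11:30-12:30, so the earliest start is 11:30.

11:30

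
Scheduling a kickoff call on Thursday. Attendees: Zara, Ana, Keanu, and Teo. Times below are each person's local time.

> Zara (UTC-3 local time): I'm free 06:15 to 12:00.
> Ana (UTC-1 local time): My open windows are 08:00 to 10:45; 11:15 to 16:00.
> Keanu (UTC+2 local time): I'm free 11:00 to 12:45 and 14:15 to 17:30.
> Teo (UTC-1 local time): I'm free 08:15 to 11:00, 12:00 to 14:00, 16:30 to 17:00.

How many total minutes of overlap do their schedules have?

Zara in UTC: 09:15-15:00 (add 3h to convert from UTC-3).
Ana in UTC: 09:00-11:45, 12:15-17:00 (add 1h to convert from UTC-1).
Keanu in UTC: 09:00-10:45, 12:15-15:30 (subtract 2h to convert from UTC+2).
Teo in UTC: 09:15-12:00, 13:00-15:00, 17:30-18:00 (add 1h to convert from UTC-1).
Zara ∩ Ana: 09:15-11:45, 12:15-15:00.
Zara ∩ Ana ∩ Keanu: 09:15-10:45, 12:15-15:00.
Zara ∩ Ana ∩ Keanu ∩ Teo: 09:15-10:45, 13:00-15:00.
So the common availability across everyone is 09:15-10:45, 13:00-15:00.
Summing the common windows: 90 + 120 = 210 minutes.

210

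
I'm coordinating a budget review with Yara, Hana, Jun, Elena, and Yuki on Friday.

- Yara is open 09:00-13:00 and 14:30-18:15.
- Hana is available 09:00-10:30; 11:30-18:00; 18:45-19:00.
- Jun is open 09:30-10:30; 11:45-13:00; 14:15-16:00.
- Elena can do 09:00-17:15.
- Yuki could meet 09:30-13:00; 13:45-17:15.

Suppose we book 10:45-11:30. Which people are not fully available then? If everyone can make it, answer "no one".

Hana, Jun

Yara: free for 10:45-11:30. Hana: not fully free for 10:45-11:30. Jun: not fully free for 10:45-11:30. Elena: free for 10:45-11:30. Yuki: free for 10:45-11:30.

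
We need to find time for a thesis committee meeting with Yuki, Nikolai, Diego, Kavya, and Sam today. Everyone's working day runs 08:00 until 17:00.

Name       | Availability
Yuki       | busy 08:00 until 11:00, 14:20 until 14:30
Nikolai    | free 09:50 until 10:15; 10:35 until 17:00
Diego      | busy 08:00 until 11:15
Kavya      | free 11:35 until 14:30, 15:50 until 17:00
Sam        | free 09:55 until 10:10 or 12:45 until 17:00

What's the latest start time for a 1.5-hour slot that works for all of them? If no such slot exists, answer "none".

Yuki free: 11:00-14:20, 14:30-17:00 (invert busy blocks within the working day).
Nikolai free: 09:50-10:15, 10:35-17:00.
Diego free: 11:15-17:00 (invert busy blocks within the working day).
Kavya free: 11:35-14:30, 15:50-17:00.
Sam free: 09:55-10:10, 12:45-17:00.
Yuki ∩ Nikolai: 11:00-14:20, 14:30-17:00.
Yuki ∩ Nikolai ∩ Diego: 11:15-14:20, 14:30-17:00.
Yuki ∩ Nikolai ∩ Diego ∩ Kavya: 11:35-14:20, 15:50-17:00.
Yuki ∩ Nikolai ∩ Diego ∩ Kavya ∩ Sam: 12:45-14:20, 15:50-17:00.
The last common window of at least 90 minutes is 12:45-14:20; a 90-minute meeting can start as late as 12:50 and still end by 14:20.

12:50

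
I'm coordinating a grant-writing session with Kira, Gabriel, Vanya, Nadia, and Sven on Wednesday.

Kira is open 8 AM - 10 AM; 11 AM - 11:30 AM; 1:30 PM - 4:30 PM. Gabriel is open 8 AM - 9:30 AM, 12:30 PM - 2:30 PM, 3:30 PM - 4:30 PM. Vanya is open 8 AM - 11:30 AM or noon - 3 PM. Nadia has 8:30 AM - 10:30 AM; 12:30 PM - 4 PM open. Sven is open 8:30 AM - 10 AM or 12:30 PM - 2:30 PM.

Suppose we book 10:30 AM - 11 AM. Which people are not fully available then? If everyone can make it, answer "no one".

Gabriel, Kira, Nadia, Sven

Kira: not fully free for 10:30-11:00. Gabriel: not fully free for 10:30-11:00. Vanya: free for 10:30-11:00. Nadia: not fully free for 10:30-11:00. Sven: not fully free for 10:30-11:00.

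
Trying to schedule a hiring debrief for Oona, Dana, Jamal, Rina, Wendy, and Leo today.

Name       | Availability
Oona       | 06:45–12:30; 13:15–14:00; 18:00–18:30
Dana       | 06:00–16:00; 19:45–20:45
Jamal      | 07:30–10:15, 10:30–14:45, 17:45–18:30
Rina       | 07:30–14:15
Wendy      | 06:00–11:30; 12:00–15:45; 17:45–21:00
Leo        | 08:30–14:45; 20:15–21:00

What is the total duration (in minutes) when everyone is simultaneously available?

Oona ∩ Dana: 06:45-12:30, 13:15-14:00.
Oona ∩ Dana ∩ Jamal: 07:30-10:15, 10:30-12:30, 13:15-14:00.
Oona ∩ Dana ∩ Jamal ∩ Rina: 07:30-10:15, 10:30-12:30, 13:15-14:00.
Oona ∩ Dana ∩ Jamal ∩ Rina ∩ Wendy: 07:30-10:15, 10:30-11:30, 12:00-12:30, 13:15-14:00.
Oona ∩ Dana ∩ Jamal ∩ Rina ∩ Wendy ∩ Leo: 08:30-10:15, 10:30-11:30, 12:00-12:30, 13:15-14:00.
Summing the common windows: 105 + 60 + 30 + 45 = 240 minutes.

240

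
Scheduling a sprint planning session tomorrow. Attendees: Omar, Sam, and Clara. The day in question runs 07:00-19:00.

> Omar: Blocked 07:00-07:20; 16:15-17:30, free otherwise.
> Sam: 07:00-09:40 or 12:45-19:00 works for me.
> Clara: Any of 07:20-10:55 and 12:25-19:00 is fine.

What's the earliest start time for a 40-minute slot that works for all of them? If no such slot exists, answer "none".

07:20

Omar free: 07:20-16:15, 17:30-19:00 (invert busy blocks within the working day).
Sam free: 07:00-09:40, 12:45-19:00.
Clara free: 07:20-10:55, 12:25-19:00.
Omar ∩ Sam: 07:20-09:40, 12:45-16:15, 17:30-19:00.
Omar ∩ Sam ∩ Clara: 07:20-09:40, 12:45-16:15, 17:30-19:00.
The first common window of at least 40 minutes is 07:20-09:40, so the earliest start is 07:20.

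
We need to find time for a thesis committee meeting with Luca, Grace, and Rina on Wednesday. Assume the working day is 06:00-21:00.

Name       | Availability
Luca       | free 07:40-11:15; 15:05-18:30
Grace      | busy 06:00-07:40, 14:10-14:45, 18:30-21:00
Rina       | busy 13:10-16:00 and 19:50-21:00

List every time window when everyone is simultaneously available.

07:40-11:15, 16:00-18:30

Luca free: 07:40-11:15, 15:05-18:30.
Grace free: 07:40-14:10, 14:45-18:30 (invert busy blocks within the working day).
Rina free: 06:00-13:10, 16:00-19:50 (invert busy blocks within the working day).
Luca ∩ Grace: 07:40-11:15, 15:05-18:30.
Luca ∩ Grace ∩ Rina: 07:40-11:15, 16:00-18:30.
So the common availability across everyone is 07:40-11:15, 16:00-18:30.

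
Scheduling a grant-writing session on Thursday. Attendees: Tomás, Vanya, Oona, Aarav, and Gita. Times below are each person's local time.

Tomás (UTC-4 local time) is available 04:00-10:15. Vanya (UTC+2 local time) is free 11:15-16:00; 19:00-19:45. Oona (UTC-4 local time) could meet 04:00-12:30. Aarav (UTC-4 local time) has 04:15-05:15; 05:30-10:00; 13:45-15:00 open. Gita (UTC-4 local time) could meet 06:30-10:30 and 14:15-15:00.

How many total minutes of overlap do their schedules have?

Tomás in UTC: 08:00-14:15 (add 4h to convert from UTC-4).
Vanya in UTC: 09:15-14:00, 17:00-17:45 (subtract 2h to convert from UTC+2).
Oona in UTC: 08:00-16:30 (add 4h to convert from UTC-4).
Aarav in UTC: 08:15-09:15, 09:30-14:00, 17:45-19:00 (add 4h to convert from UTC-4).
Gita in UTC: 10:30-14:30, 18:15-19:00 (add 4h to convert from UTC-4).
Tomás ∩ Vanya: 09:15-14:00.
Tomás ∩ Vanya ∩ Oona: 09:15-14:00.
Tomás ∩ Vanya ∩ Oona ∩ Aarav: 09:30-14:00.
Tomás ∩ Vanya ∩ Oona ∩ Aarav ∩ Gita: 10:30-14:00.
Those are the intersection windows.
That's a single block of 210 minutes.

210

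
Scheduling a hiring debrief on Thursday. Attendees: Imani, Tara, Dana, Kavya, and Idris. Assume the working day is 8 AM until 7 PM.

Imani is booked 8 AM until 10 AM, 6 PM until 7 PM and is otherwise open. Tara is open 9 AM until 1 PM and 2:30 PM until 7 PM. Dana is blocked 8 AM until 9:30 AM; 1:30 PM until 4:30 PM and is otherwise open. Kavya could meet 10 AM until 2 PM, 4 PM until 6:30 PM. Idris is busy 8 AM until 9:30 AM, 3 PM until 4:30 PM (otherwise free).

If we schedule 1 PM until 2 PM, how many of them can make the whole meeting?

3

Imani free: 10:00-18:00 (invert busy blocks within the working day).
Tara free: 09:00-13:00, 14:30-19:00.
Dana free: 09:30-13:30, 16:30-19:00 (invert busy blocks within the working day).
Kavya free: 10:00-14:00, 16:00-18:30.
Idris free: 09:30-15:00, 16:30-19:00 (invert busy blocks within the working day).
Imani, Kavya, and Idris can make the full 13:00-14:00 slot — that's 3.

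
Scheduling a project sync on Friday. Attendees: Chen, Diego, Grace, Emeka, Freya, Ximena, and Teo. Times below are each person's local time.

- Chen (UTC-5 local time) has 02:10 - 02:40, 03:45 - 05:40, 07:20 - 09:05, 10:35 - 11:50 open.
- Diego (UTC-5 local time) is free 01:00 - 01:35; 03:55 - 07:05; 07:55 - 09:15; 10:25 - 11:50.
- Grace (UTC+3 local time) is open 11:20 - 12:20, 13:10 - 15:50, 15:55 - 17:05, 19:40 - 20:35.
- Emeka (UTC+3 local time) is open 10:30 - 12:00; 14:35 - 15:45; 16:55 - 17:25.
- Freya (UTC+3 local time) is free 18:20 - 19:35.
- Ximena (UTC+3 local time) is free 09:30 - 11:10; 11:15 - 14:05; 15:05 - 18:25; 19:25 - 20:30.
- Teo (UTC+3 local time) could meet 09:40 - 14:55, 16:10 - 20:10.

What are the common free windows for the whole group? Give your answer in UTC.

Chen in UTC: 07:10-07:40, 08:45-10:40, 12:20-14:05, 15:35-16:50 (add 5h to convert from UTC-5).
Diego in UTC: 06:00-06:35, 08:55-12:05, 12:55-14:15, 15:25-16:50 (add 5h to convert from UTC-5).
Grace in UTC: 08:20-09:20, 10:10-12:50, 12:55-14:05, 16:40-17:35 (subtract 3h to convert from UTC+3).
Emeka in UTC: 07:30-09:00, 11:35-12:45, 13:55-14:25 (subtract 3h to convert from UTC+3).
Freya in UTC: 15:20-16:35 (subtract 3h to convert from UTC+3).
Ximena in UTC: 06:30-08:10, 08:15-11:05, 12:05-15:25, 16:25-17:30 (subtract 3h to convert from UTC+3).
Teo in UTC: 06:40-11:55, 13:10-17:10 (subtract 3h to convert from UTC+3).
Chen ∩ Diego: 08:55-10:40, 12:55-14:05, 15:35-16:50.
Chen ∩ Diego ∩ Grace: 08:55-09:20, 10:10-10:40, 12:55-14:05, 16:40-16:50.
Chen ∩ Diego ∩ Grace ∩ Emeka: 08:55-09:00, 13:55-14:05.
Chen ∩ Diego ∩ Grace ∩ Emeka ∩ Freya: ∅.
Chen ∩ Diego ∩ Grace ∩ Emeka ∩ Freya ∩ Ximena: ∅.
Chen ∩ Diego ∩ Grace ∩ Emeka ∩ Freya ∩ Ximena ∩ Teo: ∅.
There is no time when everyone is free.

none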